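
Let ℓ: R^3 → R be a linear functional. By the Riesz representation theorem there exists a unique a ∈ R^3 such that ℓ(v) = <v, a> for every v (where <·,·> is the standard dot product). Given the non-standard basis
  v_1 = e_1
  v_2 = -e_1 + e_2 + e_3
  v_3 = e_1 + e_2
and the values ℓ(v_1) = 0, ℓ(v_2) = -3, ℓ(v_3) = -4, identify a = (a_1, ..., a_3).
a = (0, -4, 1)

Write a = (a_1, ..., a_3) in the standard basis. For each basis vector v_i, ℓ(v_i) = <v_i, a> is a linear equation in the a_j's. Collect the n equations into a matrix system V a = ℓ, where row i of V is v_i (expressed in the standard basis). Since V is invertible (lower-triangular with 1s on the diagonal, up to permutation), solve by back-substitution:
  V =
[[1, 0, 0],
 [-1, 1, 1],
 [1, 1, 0]]
  V a = (0, -3, -4)
Solving gives a = (0, -4, 1).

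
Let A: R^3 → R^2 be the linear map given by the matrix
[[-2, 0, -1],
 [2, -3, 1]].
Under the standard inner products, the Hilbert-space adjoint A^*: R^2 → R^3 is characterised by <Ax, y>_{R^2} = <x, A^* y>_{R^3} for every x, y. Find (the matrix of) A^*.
A^* = A^T =
[[-2, 2],
 [0, -3],
 [-1, 1]]

For real matrices with standard dot products, the defining identity <Ax, y> = <x, A^* y> gives (Ax)^T y = x^T (A^*) y, i.e. x^T A^T y = x^T (A^*) y. Since this holds for all x, y, we must have A^* = A^T. Therefore
A^* =
[[-2, 2],
 [0, -3],
 [-1, 1]].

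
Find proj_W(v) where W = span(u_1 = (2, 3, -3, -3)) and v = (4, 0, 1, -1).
proj_W(v) = (16/31, 24/31, -24/31, -24/31)

Set up U = [u_1 | ... | u_1] ∈ R^(4×1). The projector onto W = col(U) is P = U (U^T U)^(-1) U^T.
Compute U^T U =
  [31],
and U^T v = (8).
Solve U^T U · c = U^T v for the coefficients: c = (8/31). The projection is proj_W(v) = U c.
Check: (v - proj_W(v)) · u_1 = 0  (should be 0).
Result: proj_W(v) = (16/31, 24/31, -24/31, -24/31).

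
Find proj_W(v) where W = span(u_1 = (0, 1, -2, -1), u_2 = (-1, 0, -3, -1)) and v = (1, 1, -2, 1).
proj_W(v) = (4/17, 16/17, -20/17, -12/17)

Set up U = [u_1 | ... | u_2] ∈ R^(4×2). The projector onto W = col(U) is P = U (U^T U)^(-1) U^T.
Compute U^T U =
  [6, 7]
  [7, 11],
and U^T v = (4, 4).
Solve U^T U · c = U^T v for the coefficients: c = (16/17, -4/17). The projection is proj_W(v) = U c.
Check: (v - proj_W(v)) · u_1 = 0  (should be 0).
Check: (v - proj_W(v)) · u_2 = 0  (should be 0).
Result: proj_W(v) = (4/17, 16/17, -20/17, -12/17).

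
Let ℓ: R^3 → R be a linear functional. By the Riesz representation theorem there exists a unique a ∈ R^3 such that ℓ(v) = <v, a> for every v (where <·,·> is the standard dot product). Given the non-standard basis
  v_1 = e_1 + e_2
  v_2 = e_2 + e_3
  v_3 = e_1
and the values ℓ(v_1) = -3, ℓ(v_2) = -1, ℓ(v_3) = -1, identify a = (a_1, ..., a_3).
a = (-1, -2, 1)

Write a = (a_1, ..., a_3) in the standard basis. For each basis vector v_i, ℓ(v_i) = <v_i, a> is a linear equation in the a_j's. Collect the n equations into a matrix system V a = ℓ, where row i of V is v_i (expressed in the standard basis). Since V is invertible (lower-triangular with 1s on the diagonal, up to permutation), solve by back-substitution:
  V =
[[1, 1, 0],
 [0, 1, 1],
 [1, 0, 0]]
  V a = (-3, -1, -1)
Solving gives a = (-1, -2, 1).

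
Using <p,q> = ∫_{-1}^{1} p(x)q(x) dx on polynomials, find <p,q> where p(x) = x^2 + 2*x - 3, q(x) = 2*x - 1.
<p,q> = 8

Expand the product: p(x)·q(x) = 2*x^3 + 3*x^2 - 8*x + 3.
∫_{-1}^{1} of each monomial x^k gives [2/(k+1) if k even, 0 if k odd]. Integrating term-by-term (or equivalently evaluating the antiderivative F(x) = x^4/2 + x^3 - 4*x^2 + 3*x at the endpoints):
  F(1) − F(−1) = 1/2 − (-15/2) = 8.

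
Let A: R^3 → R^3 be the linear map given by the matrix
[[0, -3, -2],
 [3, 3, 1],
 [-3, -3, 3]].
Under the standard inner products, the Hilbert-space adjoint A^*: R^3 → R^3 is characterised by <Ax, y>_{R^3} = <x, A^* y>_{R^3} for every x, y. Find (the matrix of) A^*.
A^* = A^T =
[[0, 3, -3],
 [-3, 3, -3],
 [-2, 1, 3]]

For real matrices with standard dot products, the defining identity <Ax, y> = <x, A^* y> gives (Ax)^T y = x^T (A^*) y, i.e. x^T A^T y = x^T (A^*) y. Since this holds for all x, y, we must have A^* = A^T. Therefore
A^* =
[[0, 3, -3],
 [-3, 3, -3],
 [-2, 1, 3]].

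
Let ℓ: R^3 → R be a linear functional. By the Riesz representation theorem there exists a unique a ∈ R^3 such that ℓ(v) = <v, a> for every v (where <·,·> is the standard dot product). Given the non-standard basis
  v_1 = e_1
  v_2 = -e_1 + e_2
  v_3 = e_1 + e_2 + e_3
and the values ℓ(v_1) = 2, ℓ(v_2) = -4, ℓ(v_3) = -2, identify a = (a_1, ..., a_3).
a = (2, -2, -2)

Write a = (a_1, ..., a_3) in the standard basis. For each basis vector v_i, ℓ(v_i) = <v_i, a> is a linear equation in the a_j's. Collect the n equations into a matrix system V a = ℓ, where row i of V is v_i (expressed in the standard basis). Since V is invertible (lower-triangular with 1s on the diagonal, up to permutation), solve by back-substitution:
  V =
[[1, 0, 0],
 [-1, 1, 0],
 [1, 1, 1]]
  V a = (2, -4, -2)
Solving gives a = (2, -2, -2).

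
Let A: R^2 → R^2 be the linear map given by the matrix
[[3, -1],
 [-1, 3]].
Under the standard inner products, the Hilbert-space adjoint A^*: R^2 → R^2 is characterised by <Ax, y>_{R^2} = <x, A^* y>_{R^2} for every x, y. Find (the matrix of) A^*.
A^* = A^T =
[[3, -1],
 [-1, 3]]

For real matrices with standard dot products, the defining identity <Ax, y> = <x, A^* y> gives (Ax)^T y = x^T (A^*) y, i.e. x^T A^T y = x^T (A^*) y. Since this holds for all x, y, we must have A^* = A^T. Therefore
A^* =
[[3, -1],
 [-1, 3]].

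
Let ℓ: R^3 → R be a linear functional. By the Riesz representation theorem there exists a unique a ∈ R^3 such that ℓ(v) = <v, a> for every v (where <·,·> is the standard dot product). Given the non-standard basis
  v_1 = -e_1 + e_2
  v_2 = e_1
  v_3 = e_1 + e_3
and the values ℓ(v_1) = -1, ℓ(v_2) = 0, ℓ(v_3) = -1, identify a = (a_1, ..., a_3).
a = (0, -1, -1)

Write a = (a_1, ..., a_3) in the standard basis. For each basis vector v_i, ℓ(v_i) = <v_i, a> is a linear equation in the a_j's. Collect the n equations into a matrix system V a = ℓ, where row i of V is v_i (expressed in the standard basis). Since V is invertible (lower-triangular with 1s on the diagonal, up to permutation), solve by back-substitution:
  V =
[[-1, 1, 0],
 [1, 0, 0],
 [1, 0, 1]]
  V a = (-1, 0, -1)
Solving gives a = (0, -1, -1).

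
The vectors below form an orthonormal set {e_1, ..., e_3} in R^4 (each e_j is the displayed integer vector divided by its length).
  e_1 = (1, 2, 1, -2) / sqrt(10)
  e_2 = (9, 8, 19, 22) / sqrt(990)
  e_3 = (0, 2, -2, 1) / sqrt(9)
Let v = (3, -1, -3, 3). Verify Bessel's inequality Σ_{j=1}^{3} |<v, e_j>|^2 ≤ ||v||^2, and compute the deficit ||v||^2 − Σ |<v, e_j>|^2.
Σ |<v, e_j>|^2 = 139/11; ||v||^2 = 28; deficit = 169/11

Write each e_j = u_j / sqrt(<u_j, u_j>) where u_j is the displayed integer vector. Then <v, e_j> = <v, u_j> / sqrt(<u_j, u_j>), so |<v, e_j>|^2 = <v, u_j>^2 / <u_j, u_j>.
Coefficients: <v, e_1> = -8/sqrt(10), <v, e_2> = 28/sqrt(990), <v, e_3> = 7/sqrt(9).
Square and sum: Σ |<v, e_j>|^2 = 139/11.
Compute ||v||^2 = v·v = 28.
Deficit = 28 − 139/11 = 169/11 ≥ 0, confirming Bessel's inequality. (The deficit equals ||v − Σ <v,e_j> e_j||^2, the squared distance from v to span{e_j}.)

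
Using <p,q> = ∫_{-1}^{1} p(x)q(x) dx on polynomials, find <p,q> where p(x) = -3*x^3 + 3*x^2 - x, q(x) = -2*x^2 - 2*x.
<p,q> = 4/3

Expand the product: p(x)·q(x) = 6*x^5 - 4*x^3 + 2*x^2.
∫_{-1}^{1} of each monomial x^k gives [2/(k+1) if k even, 0 if k odd]. Integrating term-by-term (or equivalently evaluating the antiderivative F(x) = x^6 - x^4 + 2*x^3/3 at the endpoints):
  F(1) − F(−1) = 2/3 − (-2/3) = 4/3.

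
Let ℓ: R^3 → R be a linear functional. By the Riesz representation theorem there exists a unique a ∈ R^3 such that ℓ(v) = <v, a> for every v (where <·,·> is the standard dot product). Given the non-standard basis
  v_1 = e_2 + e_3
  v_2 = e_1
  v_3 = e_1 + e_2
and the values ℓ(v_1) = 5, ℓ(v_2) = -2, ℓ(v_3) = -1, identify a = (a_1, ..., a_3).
a = (-2, 1, 4)

Write a = (a_1, ..., a_3) in the standard basis. For each basis vector v_i, ℓ(v_i) = <v_i, a> is a linear equation in the a_j's. Collect the n equations into a matrix system V a = ℓ, where row i of V is v_i (expressed in the standard basis). Since V is invertible (lower-triangular with 1s on the diagonal, up to permutation), solve by back-substitution:
  V =
[[0, 1, 1],
 [1, 0, 0],
 [1, 1, 0]]
  V a = (5, -2, -1)
Solving gives a = (-2, 1, 4).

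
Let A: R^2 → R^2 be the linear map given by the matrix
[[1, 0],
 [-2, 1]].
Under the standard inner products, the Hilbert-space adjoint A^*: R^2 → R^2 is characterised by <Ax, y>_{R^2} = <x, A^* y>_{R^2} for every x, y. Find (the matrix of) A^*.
A^* = A^T =
[[1, -2],
 [0, 1]]

For real matrices with standard dot products, the defining identity <Ax, y> = <x, A^* y> gives (Ax)^T y = x^T (A^*) y, i.e. x^T A^T y = x^T (A^*) y. Since this holds for all x, y, we must have A^* = A^T. Therefore
A^* =
[[1, -2],
 [0, 1]].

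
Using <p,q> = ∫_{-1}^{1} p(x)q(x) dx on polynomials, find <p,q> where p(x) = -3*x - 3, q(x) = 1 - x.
<p,q> = -4

Expand the product: p(x)·q(x) = 3*x^2 - 3.
∫_{-1}^{1} of each monomial x^k gives [2/(k+1) if k even, 0 if k odd]. Integrating term-by-term (or equivalently evaluating the antiderivative F(x) = x^3 - 3*x at the endpoints):
  F(1) − F(−1) = -2 − (2) = -4.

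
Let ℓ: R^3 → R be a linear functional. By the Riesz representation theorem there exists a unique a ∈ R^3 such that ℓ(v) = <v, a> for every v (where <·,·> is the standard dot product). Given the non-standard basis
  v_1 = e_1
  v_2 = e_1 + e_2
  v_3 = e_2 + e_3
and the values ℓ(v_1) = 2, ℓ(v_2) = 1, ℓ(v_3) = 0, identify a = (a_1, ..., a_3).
a = (2, -1, 1)

Write a = (a_1, ..., a_3) in the standard basis. For each basis vector v_i, ℓ(v_i) = <v_i, a> is a linear equation in the a_j's. Collect the n equations into a matrix system V a = ℓ, where row i of V is v_i (expressed in the standard basis). Since V is invertible (lower-triangular with 1s on the diagonal, up to permutation), solve by back-substitution:
  V =
[[1, 0, 0],
 [1, 1, 0],
 [0, 1, 1]]
  V a = (2, 1, 0)
Solving gives a = (2, -1, 1).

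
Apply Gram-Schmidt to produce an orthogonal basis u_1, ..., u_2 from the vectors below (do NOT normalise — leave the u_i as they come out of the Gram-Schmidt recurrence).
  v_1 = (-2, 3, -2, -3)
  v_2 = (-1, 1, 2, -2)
Orthogonal basis:
  u_1 = (-2, 3, -2, -3)
  u_2 = (-6/13, 5/26, 33/13, -31/26)

Apply the Gram-Schmidt recurrence
  u_1 = v_1
  u_i = v_i − Σ_{j<i} ((v_i · u_j) / (u_j · u_j)) · u_j.

Step by step this gives:
  u_1 = (-2, 3, -2, -3)
  u_2 = (-6/13, 5/26, 33/13, -31/26)

Orthogonality check:
  u_2 · u_1 = 0 (should be 0)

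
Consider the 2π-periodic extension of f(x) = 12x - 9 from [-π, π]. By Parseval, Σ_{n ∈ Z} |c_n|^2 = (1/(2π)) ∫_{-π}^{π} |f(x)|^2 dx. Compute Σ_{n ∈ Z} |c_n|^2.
Σ |c_n|^2 = 48π^2 + 81

Expand and integrate term by term over [-π, π]:
  ∫ (12x)^2 dx = 144·(2π^3/3); ∫ 2·12·(-9)·x dx = 0 (odd integrand); ∫ (-9)^2 dx = 81·2π.
So (1/(2π)) ∫_{-π}^{π} (12x - 9)^2 dx = 144π^2/3 + 81 = 48π^2 + 81.
Parseval ⇒ Σ |c_n|^2 = 48π^2 + 81.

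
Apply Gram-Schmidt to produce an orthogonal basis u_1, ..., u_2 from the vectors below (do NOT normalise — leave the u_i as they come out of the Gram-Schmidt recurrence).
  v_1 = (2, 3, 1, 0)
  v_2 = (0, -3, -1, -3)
Orthogonal basis:
  u_1 = (2, 3, 1, 0)
  u_2 = (10/7, -6/7, -2/7, -3)

Apply the Gram-Schmidt recurrence
  u_1 = v_1
  u_i = v_i − Σ_{j<i} ((v_i · u_j) / (u_j · u_j)) · u_j.

Step by step this gives:
  u_1 = (2, 3, 1, 0)
  u_2 = (10/7, -6/7, -2/7, -3)

Orthogonality check:
  u_2 · u_1 = 0 (should be 0)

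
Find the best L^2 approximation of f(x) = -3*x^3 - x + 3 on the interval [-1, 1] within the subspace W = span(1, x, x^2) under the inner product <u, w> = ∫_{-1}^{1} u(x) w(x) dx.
g(x) = 3 - 14*x/5

The best approximation g ∈ W is the orthogonal projection of f onto W. Writing g = a_0 + a_1 x + a_2 x^2, the coefficients solve the normal equations G · a = b where
  G_{ij} = <φ_i, φ_j> and b_i = <f, φ_i>, with φ_0 = 1, φ_1 = x, φ_2 = x^2.
G =
  [2, 0, 2/3]
  [0, 2/3, 0]
  [2/3, 0, 2/5],
b = (6, -28/15, 2).
Solving gives a_0 = 3, a_1 = -14/5, a_2 = 0, so
  g(x) = 3 - 14*x/5.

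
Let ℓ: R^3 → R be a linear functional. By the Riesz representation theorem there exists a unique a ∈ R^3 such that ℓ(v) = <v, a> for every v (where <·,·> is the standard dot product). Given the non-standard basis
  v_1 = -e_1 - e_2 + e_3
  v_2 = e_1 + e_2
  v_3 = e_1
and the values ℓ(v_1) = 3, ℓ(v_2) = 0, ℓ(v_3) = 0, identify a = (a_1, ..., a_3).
a = (0, 0, 3)

Write a = (a_1, ..., a_3) in the standard basis. For each basis vector v_i, ℓ(v_i) = <v_i, a> is a linear equation in the a_j's. Collect the n equations into a matrix system V a = ℓ, where row i of V is v_i (expressed in the standard basis). Since V is invertible (lower-triangular with 1s on the diagonal, up to permutation), solve by back-substitution:
  V =
[[-1, -1, 1],
 [1, 1, 0],
 [1, 0, 0]]
  V a = (3, 0, 0)
Solving gives a = (0, 0, 3).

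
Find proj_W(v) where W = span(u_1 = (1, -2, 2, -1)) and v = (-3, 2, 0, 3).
proj_W(v) = (-1, 2, -2, 1)

Set up U = [u_1 | ... | u_1] ∈ R^(4×1). The projector onto W = col(U) is P = U (U^T U)^(-1) U^T.
Compute U^T U =
  [10],
and U^T v = (-10).
Solve U^T U · c = U^T v for the coefficients: c = (-1). The projection is proj_W(v) = U c.
Check: (v - proj_W(v)) · u_1 = 0  (should be 0).
Result: proj_W(v) = (-1, 2, -2, 1).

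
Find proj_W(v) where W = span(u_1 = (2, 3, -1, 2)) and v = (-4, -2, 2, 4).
proj_W(v) = (-8/9, -4/3, 4/9, -8/9)

Set up U = [u_1 | ... | u_1] ∈ R^(4×1). The projector onto W = col(U) is P = U (U^T U)^(-1) U^T.
Compute U^T U =
  [18],
and U^T v = (-8).
Solve U^T U · c = U^T v for the coefficients: c = (-4/9). The projection is proj_W(v) = U c.
Check: (v - proj_W(v)) · u_1 = 0  (should be 0).
Result: proj_W(v) = (-8/9, -4/3, 4/9, -8/9).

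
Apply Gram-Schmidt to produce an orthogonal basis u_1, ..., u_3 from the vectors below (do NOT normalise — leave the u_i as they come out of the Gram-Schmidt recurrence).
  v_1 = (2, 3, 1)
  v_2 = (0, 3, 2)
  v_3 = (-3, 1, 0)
Orthogonal basis:
  u_1 = (2, 3, 1)
  u_2 = (-11/7, 9/14, 17/14)
  u_3 = (-39/61, 52/61, -78/61)

Apply the Gram-Schmidt recurrence
  u_1 = v_1
  u_i = v_i − Σ_{j<i} ((v_i · u_j) / (u_j · u_j)) · u_j.

Step by step this gives:
  u_1 = (2, 3, 1)
  u_2 = (-11/7, 9/14, 17/14)
  u_3 = (-39/61, 52/61, -78/61)

Orthogonality check:
  u_2 · u_1 = 0 (should be 0)
  u_3 · u_1 = 0 (should be 0)
  u_3 · u_2 = 0 (should be 0)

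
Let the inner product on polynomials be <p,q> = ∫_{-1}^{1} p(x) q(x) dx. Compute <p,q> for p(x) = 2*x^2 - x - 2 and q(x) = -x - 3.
<p,q> = 26/3

Expand the product: p(x)·q(x) = -2*x^3 - 5*x^2 + 5*x + 6.
∫_{-1}^{1} of each monomial x^k gives [2/(k+1) if k even, 0 if k odd]. Integrating term-by-term (or equivalently evaluating the antiderivative F(x) = -x^4/2 - 5*x^3/3 + 5*x^2/2 + 6*x at the endpoints):
  F(1) − F(−1) = 19/3 − (-7/3) = 26/3.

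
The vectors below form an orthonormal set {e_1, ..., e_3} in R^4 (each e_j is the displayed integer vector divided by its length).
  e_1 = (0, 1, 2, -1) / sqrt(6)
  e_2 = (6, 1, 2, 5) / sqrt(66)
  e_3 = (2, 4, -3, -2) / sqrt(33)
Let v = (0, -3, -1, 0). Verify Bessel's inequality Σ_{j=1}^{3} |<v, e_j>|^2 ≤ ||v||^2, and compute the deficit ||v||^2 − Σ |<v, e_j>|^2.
Σ |<v, e_j>|^2 = 7; ||v||^2 = 10; deficit = 3

Write each e_j = u_j / sqrt(<u_j, u_j>) where u_j is the displayed integer vector. Then <v, e_j> = <v, u_j> / sqrt(<u_j, u_j>), so |<v, e_j>|^2 = <v, u_j>^2 / <u_j, u_j>.
Coefficients: <v, e_1> = -5/sqrt(6), <v, e_2> = -5/sqrt(66), <v, e_3> = -9/sqrt(33).
Square and sum: Σ |<v, e_j>|^2 = 7.
Compute ||v||^2 = v·v = 10.
Deficit = 10 − 7 = 3 ≥ 0, confirming Bessel's inequality. (The deficit equals ||v − Σ <v,e_j> e_j||^2, the squared distance from v to span{e_j}.)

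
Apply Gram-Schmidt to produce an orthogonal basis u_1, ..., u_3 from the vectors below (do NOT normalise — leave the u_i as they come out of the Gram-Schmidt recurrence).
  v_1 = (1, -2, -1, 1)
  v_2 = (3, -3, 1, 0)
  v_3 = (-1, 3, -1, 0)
Orthogonal basis:
  u_1 = (1, -2, -1, 1)
  u_2 = (13/7, -5/7, 15/7, -8/7)
  u_3 = (70/69, 58/69, -12/23, 10/69)

Apply the Gram-Schmidt recurrence
  u_1 = v_1
  u_i = v_i − Σ_{j<i} ((v_i · u_j) / (u_j · u_j)) · u_j.

Step by step this gives:
  u_1 = (1, -2, -1, 1)
  u_2 = (13/7, -5/7, 15/7, -8/7)
  u_3 = (70/69, 58/69, -12/23, 10/69)

Orthogonality check:
  u_2 · u_1 = 0 (should be 0)
  u_3 · u_1 = 0 (should be 0)
  u_3 · u_2 = 0 (should be 0)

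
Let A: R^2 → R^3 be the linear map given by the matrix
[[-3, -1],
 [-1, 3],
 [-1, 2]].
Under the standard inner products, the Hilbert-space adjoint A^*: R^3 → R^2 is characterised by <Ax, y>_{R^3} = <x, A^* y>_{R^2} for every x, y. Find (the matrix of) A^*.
A^* = A^T =
[[-3, -1, -1],
 [-1, 3, 2]]

For real matrices with standard dot products, the defining identity <Ax, y> = <x, A^* y> gives (Ax)^T y = x^T (A^*) y, i.e. x^T A^T y = x^T (A^*) y. Since this holds for all x, y, we must have A^* = A^T. Therefore
A^* =
[[-3, -1, -1],
 [-1, 3, 2]].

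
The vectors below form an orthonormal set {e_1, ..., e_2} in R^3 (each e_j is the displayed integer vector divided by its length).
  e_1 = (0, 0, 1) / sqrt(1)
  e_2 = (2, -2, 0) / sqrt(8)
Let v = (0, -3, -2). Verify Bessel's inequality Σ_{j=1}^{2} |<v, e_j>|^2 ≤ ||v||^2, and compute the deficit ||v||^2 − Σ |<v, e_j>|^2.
Σ |<v, e_j>|^2 = 17/2; ||v||^2 = 13; deficit = 9/2

Write each e_j = u_j / sqrt(<u_j, u_j>) where u_j is the displayed integer vector. Then <v, e_j> = <v, u_j> / sqrt(<u_j, u_j>), so |<v, e_j>|^2 = <v, u_j>^2 / <u_j, u_j>.
Coefficients: <v, e_1> = -2/sqrt(1), <v, e_2> = 6/sqrt(8).
Square and sum: Σ |<v, e_j>|^2 = 17/2.
Compute ||v||^2 = v·v = 13.
Deficit = 13 − 17/2 = 9/2 ≥ 0, confirming Bessel's inequality. (The deficit equals ||v − Σ <v,e_j> e_j||^2, the squared distance from v to span{e_j}.)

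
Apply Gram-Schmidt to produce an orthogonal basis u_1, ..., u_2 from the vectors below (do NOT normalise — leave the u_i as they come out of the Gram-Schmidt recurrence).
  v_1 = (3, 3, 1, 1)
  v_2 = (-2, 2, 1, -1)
Orthogonal basis:
  u_1 = (3, 3, 1, 1)
  u_2 = (-2, 2, 1, -1)

Apply the Gram-Schmidt recurrence
  u_1 = v_1
  u_i = v_i − Σ_{j<i} ((v_i · u_j) / (u_j · u_j)) · u_j.

Step by step this gives:
  u_1 = (3, 3, 1, 1)
  u_2 = (-2, 2, 1, -1)

Orthogonality check:
  u_2 · u_1 = 0 (should be 0)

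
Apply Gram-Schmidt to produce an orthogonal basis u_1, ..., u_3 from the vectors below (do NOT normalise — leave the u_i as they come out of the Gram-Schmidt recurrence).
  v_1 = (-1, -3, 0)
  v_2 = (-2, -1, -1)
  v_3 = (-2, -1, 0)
Orthogonal basis:
  u_1 = (-1, -3, 0)
  u_2 = (-3/2, 1/2, -1)
  u_3 = (-3/7, 1/7, 5/7)

Apply the Gram-Schmidt recurrence
  u_1 = v_1
  u_i = v_i − Σ_{j<i} ((v_i · u_j) / (u_j · u_j)) · u_j.

Step by step this gives:
  u_1 = (-1, -3, 0)
  u_2 = (-3/2, 1/2, -1)
  u_3 = (-3/7, 1/7, 5/7)

Orthogonality check:
  u_2 · u_1 = 0 (should be 0)
  u_3 · u_1 = 0 (should be 0)
  u_3 · u_2 = 0 (should be 0)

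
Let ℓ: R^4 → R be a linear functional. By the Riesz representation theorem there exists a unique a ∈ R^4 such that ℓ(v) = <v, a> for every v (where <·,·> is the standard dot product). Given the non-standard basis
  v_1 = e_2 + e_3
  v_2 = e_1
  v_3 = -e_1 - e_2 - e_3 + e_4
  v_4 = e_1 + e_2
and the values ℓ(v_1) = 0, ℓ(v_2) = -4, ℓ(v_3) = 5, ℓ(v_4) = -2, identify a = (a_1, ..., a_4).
a = (-4, 2, -2, 1)

Write a = (a_1, ..., a_4) in the standard basis. For each basis vector v_i, ℓ(v_i) = <v_i, a> is a linear equation in the a_j's. Collect the n equations into a matrix system V a = ℓ, where row i of V is v_i (expressed in the standard basis). Since V is invertible (lower-triangular with 1s on the diagonal, up to permutation), solve by back-substitution:
  V =
[[0, 1, 1, 0],
 [1, 0, 0, 0],
 [-1, -1, -1, 1],
 [1, 1, 0, 0]]
  V a = (0, -4, 5, -2)
Solving gives a = (-4, 2, -2, 1).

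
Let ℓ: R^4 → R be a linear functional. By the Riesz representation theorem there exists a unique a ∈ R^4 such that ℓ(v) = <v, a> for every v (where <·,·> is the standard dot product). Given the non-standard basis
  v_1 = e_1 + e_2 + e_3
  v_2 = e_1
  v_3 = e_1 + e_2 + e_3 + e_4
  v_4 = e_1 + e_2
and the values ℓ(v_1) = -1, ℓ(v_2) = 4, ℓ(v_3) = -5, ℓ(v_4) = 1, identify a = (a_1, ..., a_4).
a = (4, -3, -2, -4)

Write a = (a_1, ..., a_4) in the standard basis. For each basis vector v_i, ℓ(v_i) = <v_i, a> is a linear equation in the a_j's. Collect the n equations into a matrix system V a = ℓ, where row i of V is v_i (expressed in the standard basis). Since V is invertible (lower-triangular with 1s on the diagonal, up to permutation), solve by back-substitution:
  V =
[[1, 1, 1, 0],
 [1, 0, 0, 0],
 [1, 1, 1, 1],
 [1, 1, 0, 0]]
  V a = (-1, 4, -5, 1)
Solving gives a = (4, -3, -2, -4).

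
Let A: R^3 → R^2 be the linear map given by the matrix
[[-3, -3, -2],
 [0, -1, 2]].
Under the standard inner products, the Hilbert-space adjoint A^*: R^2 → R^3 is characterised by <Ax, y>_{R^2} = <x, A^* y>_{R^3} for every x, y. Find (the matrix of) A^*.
A^* = A^T =
[[-3, 0],
 [-3, -1],
 [-2, 2]]

For real matrices with standard dot products, the defining identity <Ax, y> = <x, A^* y> gives (Ax)^T y = x^T (A^*) y, i.e. x^T A^T y = x^T (A^*) y. Since this holds for all x, y, we must have A^* = A^T. Therefore
A^* =
[[-3, 0],
 [-3, -1],
 [-2, 2]].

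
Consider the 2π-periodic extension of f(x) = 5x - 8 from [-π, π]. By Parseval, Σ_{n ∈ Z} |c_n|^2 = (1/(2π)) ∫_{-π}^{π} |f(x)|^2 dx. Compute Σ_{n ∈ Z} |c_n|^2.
Σ |c_n|^2 = 25π^2/3 + 64

Expand and integrate term by term over [-π, π]:
  ∫ (5x)^2 dx = 25·(2π^3/3); ∫ 2·5·(-8)·x dx = 0 (odd integrand); ∫ (-8)^2 dx = 64·2π.
So (1/(2π)) ∫_{-π}^{π} (5x - 8)^2 dx = 25π^2/3 + 64 = 25π^2/3 + 64.
Parseval ⇒ Σ |c_n|^2 = 25π^2/3 + 64.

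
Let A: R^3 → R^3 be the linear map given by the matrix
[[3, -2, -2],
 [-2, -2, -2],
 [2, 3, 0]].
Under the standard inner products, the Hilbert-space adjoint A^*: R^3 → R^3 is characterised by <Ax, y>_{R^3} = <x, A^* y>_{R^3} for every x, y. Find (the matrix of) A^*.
A^* = A^T =
[[3, -2, 2],
 [-2, -2, 3],
 [-2, -2, 0]]

For real matrices with standard dot products, the defining identity <Ax, y> = <x, A^* y> gives (Ax)^T y = x^T (A^*) y, i.e. x^T A^T y = x^T (A^*) y. Since this holds for all x, y, we must have A^* = A^T. Therefore
A^* =
[[3, -2, 2],
 [-2, -2, 3],
 [-2, -2, 0]].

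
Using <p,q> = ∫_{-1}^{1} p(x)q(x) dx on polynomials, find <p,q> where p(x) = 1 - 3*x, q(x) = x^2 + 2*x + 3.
<p,q> = 8/3

Expand the product: p(x)·q(x) = -3*x^3 - 5*x^2 - 7*x + 3.
∫_{-1}^{1} of each monomial x^k gives [2/(k+1) if k even, 0 if k odd]. Integrating term-by-term (or equivalently evaluating the antiderivative F(x) = -3*x^4/4 - 5*x^3/3 - 7*x^2/2 + 3*x at the endpoints):
  F(1) − F(−1) = -35/12 − (-67/12) = 8/3.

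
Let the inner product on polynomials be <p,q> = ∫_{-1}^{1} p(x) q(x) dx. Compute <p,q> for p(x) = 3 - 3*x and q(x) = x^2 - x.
<p,q> = 4

Expand the product: p(x)·q(x) = -3*x^3 + 6*x^2 - 3*x.
∫_{-1}^{1} of each monomial x^k gives [2/(k+1) if k even, 0 if k odd]. Integrating term-by-term (or equivalently evaluating the antiderivative F(x) = -3*x^4/4 + 2*x^3 - 3*x^2/2 at the endpoints):
  F(1) − F(−1) = -1/4 − (-17/4) = 4.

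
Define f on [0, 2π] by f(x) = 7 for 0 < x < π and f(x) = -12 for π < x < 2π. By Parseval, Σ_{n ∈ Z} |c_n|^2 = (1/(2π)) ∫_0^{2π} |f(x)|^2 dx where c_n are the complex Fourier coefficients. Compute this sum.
Σ |c_n|^2 = 193/2

Parseval equates the L^2 energy of f (normalised by 1/(2π)) with the ℓ^2 sum of its Fourier coefficients: (1/(2π)) ∫_0^{2π} |f|^2 = Σ |c_n|^2.
Compute the left side: (1/(2π)) [∫_0^π 7^2 dx + ∫_π^{2π} (-12)^2 dx] = (1/(2π)) · (49π + 144π) = (49 + 144)/2 = 193/2.
So Σ_{n ∈ Z} |c_n|^2 = 193/2.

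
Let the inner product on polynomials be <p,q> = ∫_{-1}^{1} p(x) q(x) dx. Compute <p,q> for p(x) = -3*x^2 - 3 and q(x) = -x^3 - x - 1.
<p,q> = 8

Expand the product: p(x)·q(x) = 3*x^5 + 6*x^3 + 3*x^2 + 3*x + 3.
∫_{-1}^{1} of each monomial x^k gives [2/(k+1) if k even, 0 if k odd]. Integrating term-by-term (or equivalently evaluating the antiderivative F(x) = x^6/2 + 3*x^4/2 + x^3 + 3*x^2/2 + 3*x at the endpoints):
  F(1) − F(−1) = 15/2 − (-1/2) = 8.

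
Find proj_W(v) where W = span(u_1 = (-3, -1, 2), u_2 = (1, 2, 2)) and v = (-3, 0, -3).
proj_W(v) = (-177/125, -264/125, -42/25)

Set up U = [u_1 | ... | u_2] ∈ R^(3×2). The projector onto W = col(U) is P = U (U^T U)^(-1) U^T.
Compute U^T U =
  [14, -1]
  [-1, 9],
and U^T v = (3, -9).
Solve U^T U · c = U^T v for the coefficients: c = (18/125, -123/125). The projection is proj_W(v) = U c.
Check: (v - proj_W(v)) · u_1 = 0  (should be 0).
Check: (v - proj_W(v)) · u_2 = 0  (should be 0).
Result: proj_W(v) = (-177/125, -264/125, -42/25).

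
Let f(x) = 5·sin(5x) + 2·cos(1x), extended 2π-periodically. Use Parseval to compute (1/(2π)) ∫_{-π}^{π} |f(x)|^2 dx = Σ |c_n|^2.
Σ |c_n|^2 = 29/2

Expand |f|^2 and use orthogonality of {sin(nx), cos(mx)} on [-π, π]:
  ∫_{-π}^{π} sin(nx)^2 dx = π, ∫ cos(mx)^2 dx = π, and cross terms integrate to 0.
So ∫_{-π}^{π} f(x)^2 dx = 5^2 · π + 2^2 · π = (25 + 4)π.
Divide by 2π: (25 + 4)/2 = 29/2.
By Parseval, this equals Σ |c_n|^2.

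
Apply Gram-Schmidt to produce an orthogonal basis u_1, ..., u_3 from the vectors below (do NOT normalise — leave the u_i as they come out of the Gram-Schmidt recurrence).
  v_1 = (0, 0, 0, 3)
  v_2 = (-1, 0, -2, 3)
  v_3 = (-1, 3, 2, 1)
Orthogonal basis:
  u_1 = (0, 0, 0, 3)
  u_2 = (-1, 0, -2, 0)
  u_3 = (-8/5, 3, 4/5, 0)

Apply the Gram-Schmidt recurrence
  u_1 = v_1
  u_i = v_i − Σ_{j<i} ((v_i · u_j) / (u_j · u_j)) · u_j.

Step by step this gives:
  u_1 = (0, 0, 0, 3)
  u_2 = (-1, 0, -2, 0)
  u_3 = (-8/5, 3, 4/5, 0)

Orthogonality check:
  u_2 · u_1 = 0 (should be 0)
  u_3 · u_1 = 0 (should be 0)
  u_3 · u_2 = 0 (should be 0)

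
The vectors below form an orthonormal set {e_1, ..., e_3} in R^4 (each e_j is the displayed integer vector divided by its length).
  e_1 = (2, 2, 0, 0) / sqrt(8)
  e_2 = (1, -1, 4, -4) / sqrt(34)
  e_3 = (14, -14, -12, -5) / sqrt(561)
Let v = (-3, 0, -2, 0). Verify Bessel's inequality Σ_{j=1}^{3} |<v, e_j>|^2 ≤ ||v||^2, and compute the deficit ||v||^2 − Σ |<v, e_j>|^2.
Σ |<v, e_j>|^2 = 95/11; ||v||^2 = 13; deficit = 48/11

Write each e_j = u_j / sqrt(<u_j, u_j>) where u_j is the displayed integer vector. Then <v, e_j> = <v, u_j> / sqrt(<u_j, u_j>), so |<v, e_j>|^2 = <v, u_j>^2 / <u_j, u_j>.
Coefficients: <v, e_1> = -6/sqrt(8), <v, e_2> = -11/sqrt(34), <v, e_3> = -18/sqrt(561).
Square and sum: Σ |<v, e_j>|^2 = 95/11.
Compute ||v||^2 = v·v = 13.
Deficit = 13 − 95/11 = 48/11 ≥ 0, confirming Bessel's inequality. (The deficit equals ||v − Σ <v,e_j> e_j||^2, the squared distance from v to span{e_j}.)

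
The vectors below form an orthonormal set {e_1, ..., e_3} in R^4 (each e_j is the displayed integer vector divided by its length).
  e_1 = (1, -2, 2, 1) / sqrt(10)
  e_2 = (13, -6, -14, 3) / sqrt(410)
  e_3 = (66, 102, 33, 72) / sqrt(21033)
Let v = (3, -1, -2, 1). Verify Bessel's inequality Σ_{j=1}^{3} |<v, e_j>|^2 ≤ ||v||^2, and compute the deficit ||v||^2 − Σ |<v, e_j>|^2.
Σ |<v, e_j>|^2 = 854/57; ||v||^2 = 15; deficit = 1/57

Write each e_j = u_j / sqrt(<u_j, u_j>) where u_j is the displayed integer vector. Then <v, e_j> = <v, u_j> / sqrt(<u_j, u_j>), so |<v, e_j>|^2 = <v, u_j>^2 / <u_j, u_j>.
Coefficients: <v, e_1> = 2/sqrt(10), <v, e_2> = 76/sqrt(410), <v, e_3> = 102/sqrt(21033).
Square and sum: Σ |<v, e_j>|^2 = 854/57.
Compute ||v||^2 = v·v = 15.
Deficit = 15 − 854/57 = 1/57 ≥ 0, confirming Bessel's inequality. (The deficit equals ||v − Σ <v,e_j> e_j||^2, the squared distance from v to span{e_j}.)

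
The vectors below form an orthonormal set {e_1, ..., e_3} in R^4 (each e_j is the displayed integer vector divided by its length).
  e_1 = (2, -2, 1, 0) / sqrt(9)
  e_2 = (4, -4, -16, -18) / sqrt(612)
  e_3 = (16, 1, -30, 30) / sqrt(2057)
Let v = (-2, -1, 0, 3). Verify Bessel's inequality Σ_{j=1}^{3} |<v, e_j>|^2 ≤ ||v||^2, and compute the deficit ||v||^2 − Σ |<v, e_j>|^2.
Σ |<v, e_j>|^2 = 910/121; ||v||^2 = 14; deficit = 784/121

Write each e_j = u_j / sqrt(<u_j, u_j>) where u_j is the displayed integer vector. Then <v, e_j> = <v, u_j> / sqrt(<u_j, u_j>), so |<v, e_j>|^2 = <v, u_j>^2 / <u_j, u_j>.
Coefficients: <v, e_1> = -2/sqrt(9), <v, e_2> = -58/sqrt(612), <v, e_3> = 57/sqrt(2057).
Square and sum: Σ |<v, e_j>|^2 = 910/121.
Compute ||v||^2 = v·v = 14.
Deficit = 14 − 910/121 = 784/121 ≥ 0, confirming Bessel's inequality. (The deficit equals ||v − Σ <v,e_j> e_j||^2, the squared distance from v to span{e_j}.)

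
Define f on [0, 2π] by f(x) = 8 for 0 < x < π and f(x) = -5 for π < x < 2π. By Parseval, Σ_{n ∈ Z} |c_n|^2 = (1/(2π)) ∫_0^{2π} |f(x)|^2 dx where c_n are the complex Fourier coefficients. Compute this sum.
Σ |c_n|^2 = 89/2

Parseval equates the L^2 energy of f (normalised by 1/(2π)) with the ℓ^2 sum of its Fourier coefficients: (1/(2π)) ∫_0^{2π} |f|^2 = Σ |c_n|^2.
Compute the left side: (1/(2π)) [∫_0^π 8^2 dx + ∫_π^{2π} (-5)^2 dx] = (1/(2π)) · (64π + 25π) = (64 + 25)/2 = 89/2.
So Σ_{n ∈ Z} |c_n|^2 = 89/2.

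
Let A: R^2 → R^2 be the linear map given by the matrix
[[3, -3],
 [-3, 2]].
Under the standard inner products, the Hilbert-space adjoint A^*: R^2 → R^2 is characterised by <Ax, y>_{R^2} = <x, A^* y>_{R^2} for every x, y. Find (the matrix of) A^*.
A^* = A^T =
[[3, -3],
 [-3, 2]]

For real matrices with standard dot products, the defining identity <Ax, y> = <x, A^* y> gives (Ax)^T y = x^T (A^*) y, i.e. x^T A^T y = x^T (A^*) y. Since this holds for all x, y, we must have A^* = A^T. Therefore
A^* =
[[3, -3],
 [-3, 2]].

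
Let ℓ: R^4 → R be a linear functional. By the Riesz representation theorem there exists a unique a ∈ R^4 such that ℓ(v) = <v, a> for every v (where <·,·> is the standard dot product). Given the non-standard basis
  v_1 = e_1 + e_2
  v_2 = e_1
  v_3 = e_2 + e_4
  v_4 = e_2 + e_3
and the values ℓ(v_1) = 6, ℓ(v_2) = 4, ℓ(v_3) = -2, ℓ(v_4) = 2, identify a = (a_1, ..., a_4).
a = (4, 2, 0, -4)

Write a = (a_1, ..., a_4) in the standard basis. For each basis vector v_i, ℓ(v_i) = <v_i, a> is a linear equation in the a_j's. Collect the n equations into a matrix system V a = ℓ, where row i of V is v_i (expressed in the standard basis). Since V is invertible (lower-triangular with 1s on the diagonal, up to permutation), solve by back-substitution:
  V =
[[1, 1, 0, 0],
 [1, 0, 0, 0],
 [0, 1, 0, 1],
 [0, 1, 1, 0]]
  V a = (6, 4, -2, 2)
Solving gives a = (4, 2, 0, -4).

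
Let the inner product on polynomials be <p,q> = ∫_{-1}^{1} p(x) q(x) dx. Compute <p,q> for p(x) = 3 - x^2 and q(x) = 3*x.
<p,q> = 0

Expand the product: p(x)·q(x) = -3*x^3 + 9*x.
∫_{-1}^{1} of each monomial x^k gives [2/(k+1) if k even, 0 if k odd]. Integrating term-by-term (or equivalently evaluating the antiderivative F(x) = -3*x^4/4 + 9*x^2/2 at the endpoints):
  F(1) − F(−1) = 15/4 − (15/4) = 0.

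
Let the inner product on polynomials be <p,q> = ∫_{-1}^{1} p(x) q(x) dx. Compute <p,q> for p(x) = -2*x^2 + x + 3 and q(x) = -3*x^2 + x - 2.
<p,q> = -184/15

Expand the product: p(x)·q(x) = 6*x^4 - 5*x^3 - 4*x^2 + x - 6.
∫_{-1}^{1} of each monomial x^k gives [2/(k+1) if k even, 0 if k odd]. Integrating term-by-term (or equivalently evaluating the antiderivative F(x) = 6*x^5/5 - 5*x^4/4 - 4*x^3/3 + x^2/2 - 6*x at the endpoints):
  F(1) − F(−1) = -413/60 − (323/60) = -184/15.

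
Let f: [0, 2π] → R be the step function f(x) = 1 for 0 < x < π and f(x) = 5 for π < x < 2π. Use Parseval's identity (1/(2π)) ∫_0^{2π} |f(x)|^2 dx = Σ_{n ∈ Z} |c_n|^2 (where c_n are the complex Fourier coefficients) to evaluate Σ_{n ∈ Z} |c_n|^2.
Σ |c_n|^2 = 13

Parseval equates the L^2 energy of f (normalised by 1/(2π)) with the ℓ^2 sum of its Fourier coefficients: (1/(2π)) ∫_0^{2π} |f|^2 = Σ |c_n|^2.
Compute the left side: (1/(2π)) [∫_0^π 1^2 dx + ∫_π^{2π} 5^2 dx] = (1/(2π)) · (1π + 25π) = (1 + 25)/2 = 13.
So Σ_{n ∈ Z} |c_n|^2 = 13.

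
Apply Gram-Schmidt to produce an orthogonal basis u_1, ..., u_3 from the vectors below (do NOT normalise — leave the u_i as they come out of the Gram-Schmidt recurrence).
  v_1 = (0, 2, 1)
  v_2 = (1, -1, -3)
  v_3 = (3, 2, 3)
Orthogonal basis:
  u_1 = (0, 2, 1)
  u_2 = (1, 1, -2)
  u_3 = (19/6, -19/30, 19/15)

Apply the Gram-Schmidt recurrence
  u_1 = v_1
  u_i = v_i − Σ_{j<i} ((v_i · u_j) / (u_j · u_j)) · u_j.

Step by step this gives:
  u_1 = (0, 2, 1)
  u_2 = (1, 1, -2)
  u_3 = (19/6, -19/30, 19/15)

Orthogonality check:
  u_2 · u_1 = 0 (should be 0)
  u_3 · u_1 = 0 (should be 0)
  u_3 · u_2 = 0 (should be 0)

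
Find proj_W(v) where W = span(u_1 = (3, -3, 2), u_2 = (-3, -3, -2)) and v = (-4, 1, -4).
proj_W(v) = (-60/13, 1, -40/13)

Set up U = [u_1 | ... | u_2] ∈ R^(3×2). The projector onto W = col(U) is P = U (U^T U)^(-1) U^T.
Compute U^T U =
  [22, -4]
  [-4, 22],
and U^T v = (-23, 17).
Solve U^T U · c = U^T v for the coefficients: c = (-73/78, 47/78). The projection is proj_W(v) = U c.
Check: (v - proj_W(v)) · u_1 = 0  (should be 0).
Check: (v - proj_W(v)) · u_2 = 0  (should be 0).
Result: proj_W(v) = (-60/13, 1, -40/13).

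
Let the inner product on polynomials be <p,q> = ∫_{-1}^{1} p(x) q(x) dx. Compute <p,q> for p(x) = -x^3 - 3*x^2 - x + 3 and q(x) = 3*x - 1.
<p,q> = -36/5

Expand the product: p(x)·q(x) = -3*x^4 - 8*x^3 + 10*x - 3.
∫_{-1}^{1} of each monomial x^k gives [2/(k+1) if k even, 0 if k odd]. Integrating term-by-term (or equivalently evaluating the antiderivative F(x) = -3*x^5/5 - 2*x^4 + 5*x^2 - 3*x at the endpoints):
  F(1) − F(−1) = -3/5 − (33/5) = -36/5.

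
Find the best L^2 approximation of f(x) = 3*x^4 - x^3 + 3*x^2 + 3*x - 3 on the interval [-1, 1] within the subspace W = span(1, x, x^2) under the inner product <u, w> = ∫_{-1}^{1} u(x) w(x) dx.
g(x) = 39*x^2/7 + 12*x/5 - 114/35

The best approximation g ∈ W is the orthogonal projection of f onto W. Writing g = a_0 + a_1 x + a_2 x^2, the coefficients solve the normal equations G · a = b where
  G_{ij} = <φ_i, φ_j> and b_i = <f, φ_i>, with φ_0 = 1, φ_1 = x, φ_2 = x^2.
G =
  [2, 0, 2/3]
  [0, 2/3, 0]
  [2/3, 0, 2/5],
b = (-14/5, 8/5, 2/35).
Solving gives a_0 = -114/35, a_1 = 12/5, a_2 = 39/7, so
  g(x) = 39*x^2/7 + 12*x/5 - 114/35.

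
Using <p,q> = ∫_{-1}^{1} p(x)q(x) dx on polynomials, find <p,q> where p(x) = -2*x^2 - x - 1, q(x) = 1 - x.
<p,q> = -8/3

Expand the product: p(x)·q(x) = 2*x^3 - x^2 - 1.
∫_{-1}^{1} of each monomial x^k gives [2/(k+1) if k even, 0 if k odd]. Integrating term-by-term (or equivalently evaluating the antiderivative F(x) = x^4/2 - x^3/3 - x at the endpoints):
  F(1) − F(−1) = -5/6 − (11/6) = -8/3.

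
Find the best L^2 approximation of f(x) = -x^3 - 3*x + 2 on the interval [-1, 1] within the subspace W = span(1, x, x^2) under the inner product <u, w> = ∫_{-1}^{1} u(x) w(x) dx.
g(x) = 2 - 18*x/5

The best approximation g ∈ W is the orthogonal projection of f onto W. Writing g = a_0 + a_1 x + a_2 x^2, the coefficients solve the normal equations G · a = b where
  G_{ij} = <φ_i, φ_j> and b_i = <f, φ_i>, with φ_0 = 1, φ_1 = x, φ_2 = x^2.
G =
  [2, 0, 2/3]
  [0, 2/3, 0]
  [2/3, 0, 2/5],
b = (4, -12/5, 4/3).
Solving gives a_0 = 2, a_1 = -18/5, a_2 = 0, so
  g(x) = 2 - 18*x/5.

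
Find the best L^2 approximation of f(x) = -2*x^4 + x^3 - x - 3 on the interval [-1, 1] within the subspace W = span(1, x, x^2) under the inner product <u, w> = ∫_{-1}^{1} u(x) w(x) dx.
g(x) = -12*x^2/7 - 2*x/5 - 99/35

The best approximation g ∈ W is the orthogonal projection of f onto W. Writing g = a_0 + a_1 x + a_2 x^2, the coefficients solve the normal equations G · a = b where
  G_{ij} = <φ_i, φ_j> and b_i = <f, φ_i>, with φ_0 = 1, φ_1 = x, φ_2 = x^2.
G =
  [2, 0, 2/3]
  [0, 2/3, 0]
  [2/3, 0, 2/5],
b = (-34/5, -4/15, -18/7).
Solving gives a_0 = -99/35, a_1 = -2/5, a_2 = -12/7, so
  g(x) = -12*x^2/7 - 2*x/5 - 99/35.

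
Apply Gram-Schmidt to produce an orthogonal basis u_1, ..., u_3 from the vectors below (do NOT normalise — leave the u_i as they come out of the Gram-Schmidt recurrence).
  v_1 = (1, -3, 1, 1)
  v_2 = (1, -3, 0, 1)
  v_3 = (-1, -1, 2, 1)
Orthogonal basis:
  u_1 = (1, -3, 1, 1)
  u_2 = (1/12, -1/4, -11/12, 1/12)
  u_3 = (-14/11, -2/11, 0, 8/11)

Apply the Gram-Schmidt recurrence
  u_1 = v_1
  u_i = v_i − Σ_{j<i} ((v_i · u_j) / (u_j · u_j)) · u_j.

Step by step this gives:
  u_1 = (1, -3, 1, 1)
  u_2 = (1/12, -1/4, -11/12, 1/12)
  u_3 = (-14/11, -2/11, 0, 8/11)

Orthogonality check:
  u_2 · u_1 = 0 (should be 0)
  u_3 · u_1 = 0 (should be 0)
  u_3 · u_2 = 0 (should be 0)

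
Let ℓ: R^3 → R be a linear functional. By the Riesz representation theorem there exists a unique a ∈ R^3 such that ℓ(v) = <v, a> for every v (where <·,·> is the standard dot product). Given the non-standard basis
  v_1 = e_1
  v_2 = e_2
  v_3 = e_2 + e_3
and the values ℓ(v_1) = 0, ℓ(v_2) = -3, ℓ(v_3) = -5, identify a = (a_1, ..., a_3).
a = (0, -3, -2)

Write a = (a_1, ..., a_3) in the standard basis. For each basis vector v_i, ℓ(v_i) = <v_i, a> is a linear equation in the a_j's. Collect the n equations into a matrix system V a = ℓ, where row i of V is v_i (expressed in the standard basis). Since V is invertible (lower-triangular with 1s on the diagonal, up to permutation), solve by back-substitution:
  V =
[[1, 0, 0],
 [0, 1, 0],
 [0, 1, 1]]
  V a = (0, -3, -5)
Solving gives a = (0, -3, -2).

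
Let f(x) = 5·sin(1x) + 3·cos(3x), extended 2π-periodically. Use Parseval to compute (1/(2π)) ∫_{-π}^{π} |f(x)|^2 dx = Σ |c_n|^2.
Σ |c_n|^2 = 17

Expand |f|^2 and use orthogonality of {sin(nx), cos(mx)} on [-π, π]:
  ∫_{-π}^{π} sin(nx)^2 dx = π, ∫ cos(mx)^2 dx = π, and cross terms integrate to 0.
So ∫_{-π}^{π} f(x)^2 dx = 5^2 · π + 3^2 · π = (25 + 9)π.
Divide by 2π: (25 + 9)/2 = 17.
By Parseval, this equals Σ |c_n|^2.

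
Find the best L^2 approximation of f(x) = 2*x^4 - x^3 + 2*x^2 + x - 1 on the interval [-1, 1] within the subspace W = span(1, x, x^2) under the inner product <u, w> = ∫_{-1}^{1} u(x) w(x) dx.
g(x) = 26*x^2/7 + 2*x/5 - 41/35

The best approximation g ∈ W is the orthogonal projection of f onto W. Writing g = a_0 + a_1 x + a_2 x^2, the coefficients solve the normal equations G · a = b where
  G_{ij} = <φ_i, φ_j> and b_i = <f, φ_i>, with φ_0 = 1, φ_1 = x, φ_2 = x^2.
G =
  [2, 0, 2/3]
  [0, 2/3, 0]
  [2/3, 0, 2/5],
b = (2/15, 4/15, 74/105).
Solving gives a_0 = -41/35, a_1 = 2/5, a_2 = 26/7, so
  g(x) = 26*x^2/7 + 2*x/5 - 41/35.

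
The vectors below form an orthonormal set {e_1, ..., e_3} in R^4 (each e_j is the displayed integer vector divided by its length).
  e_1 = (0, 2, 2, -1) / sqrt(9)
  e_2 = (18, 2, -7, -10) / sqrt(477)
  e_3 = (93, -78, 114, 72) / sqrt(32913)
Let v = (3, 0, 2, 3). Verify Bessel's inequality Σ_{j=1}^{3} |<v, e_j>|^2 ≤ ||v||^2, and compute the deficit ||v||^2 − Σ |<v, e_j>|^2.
Σ |<v, e_j>|^2 = 1118/69; ||v||^2 = 22; deficit = 400/69

Write each e_j = u_j / sqrt(<u_j, u_j>) where u_j is the displayed integer vector. Then <v, e_j> = <v, u_j> / sqrt(<u_j, u_j>), so |<v, e_j>|^2 = <v, u_j>^2 / <u_j, u_j>.
Coefficients: <v, e_1> = 1/sqrt(9), <v, e_2> = 10/sqrt(477), <v, e_3> = 723/sqrt(32913).
Square and sum: Σ |<v, e_j>|^2 = 1118/69.
Compute ||v||^2 = v·v = 22.
Deficit = 22 − 1118/69 = 400/69 ≥ 0, confirming Bessel's inequality. (The deficit equals ||v − Σ <v,e_j> e_j||^2, the squared distance from v to span{e_j}.)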